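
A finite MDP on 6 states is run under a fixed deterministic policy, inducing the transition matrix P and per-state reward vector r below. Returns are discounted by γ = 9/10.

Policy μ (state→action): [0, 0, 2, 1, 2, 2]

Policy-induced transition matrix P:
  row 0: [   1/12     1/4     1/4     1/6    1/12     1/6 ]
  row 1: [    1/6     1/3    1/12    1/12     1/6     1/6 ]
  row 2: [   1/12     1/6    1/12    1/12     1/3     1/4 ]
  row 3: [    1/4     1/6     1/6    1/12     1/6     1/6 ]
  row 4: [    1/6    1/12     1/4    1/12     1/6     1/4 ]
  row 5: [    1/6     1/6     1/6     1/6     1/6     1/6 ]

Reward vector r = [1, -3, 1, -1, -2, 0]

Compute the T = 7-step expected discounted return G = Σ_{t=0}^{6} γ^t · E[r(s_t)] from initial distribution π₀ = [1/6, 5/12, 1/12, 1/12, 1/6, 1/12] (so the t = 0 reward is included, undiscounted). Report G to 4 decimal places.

G = -4.6878

t=0: π = [0.1667, 0.4167, 0.0833, 0.0833, 0.1667, 0.0833], E[r] = -1.4167, γ^t·E[r] = -1.416667, running G = -1.416667
t=1: π = [0.1528, 0.2361, 0.1528, 0.1042, 0.1667, 0.1875], E[r] = -0.8403, γ^t·E[r] = -0.756250, running G = -2.172917
t=2: π = [0.1499, 0.2049, 0.1609, 0.1117, 0.1794, 0.1933], E[r] = -0.7743, γ^t·E[r] = -0.627188, running G = -2.800104
t=3: π = [0.1501, 0.1984, 0.1636, 0.1119, 0.1810, 0.1950], E[r] = -0.7553, γ^t·E[r] = -0.550582, running G = -3.350686
t=4: π = [0.1499, 0.1971, 0.1641, 0.1121, 0.1814, 0.1954], E[r] = -0.7525, γ^t·E[r] = -0.493689, running G = -3.844375
t=5: π = [0.1498, 0.1969, 0.1642, 0.1121, 0.1815, 0.1955], E[r] = -0.7518, γ^t·E[r] = -0.443943, running G = -4.288318
t=6: π = [0.1498, 0.1968, 0.1642, 0.1121, 0.1815, 0.1955], E[r] = -0.7517, γ^t·E[r] = -0.399476, running G = -4.687794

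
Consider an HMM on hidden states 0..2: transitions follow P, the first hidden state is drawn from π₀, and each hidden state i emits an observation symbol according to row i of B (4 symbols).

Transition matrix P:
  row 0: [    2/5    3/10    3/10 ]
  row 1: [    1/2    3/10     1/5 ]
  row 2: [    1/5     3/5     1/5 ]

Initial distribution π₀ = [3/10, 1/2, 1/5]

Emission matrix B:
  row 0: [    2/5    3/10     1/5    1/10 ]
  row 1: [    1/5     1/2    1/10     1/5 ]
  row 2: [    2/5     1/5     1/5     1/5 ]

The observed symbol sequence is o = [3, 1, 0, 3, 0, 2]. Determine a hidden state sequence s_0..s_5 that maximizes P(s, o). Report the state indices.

t=0: δ = [3.000e-02, 1.000e-01, 4.000e-02]  (obs o_0=3)
t=1: δ = [1.500e-02, 1.500e-02, 4.000e-03]  ψ = [1, 1, 1]  (obs o_1=1)
t=2: δ = [3.000e-03, 9.000e-04, 1.800e-03]  ψ = [1, 0, 0]  (obs o_2=0)
t=3: δ = [1.200e-04, 2.160e-04, 1.800e-04]  ψ = [0, 2, 0]  (obs o_3=3)
t=4: δ = [4.320e-05, 2.160e-05, 1.728e-05]  ψ = [1, 2, 1]  (obs o_4=0)
t=5: δ = [3.456e-06, 1.296e-06, 2.592e-06]  ψ = [0, 0, 0]  (obs o_5=2)
backtrack: best end state = 0; path = [1, 0, 2, 1, 0, 0]

path = [1, 0, 2, 1, 0, 0]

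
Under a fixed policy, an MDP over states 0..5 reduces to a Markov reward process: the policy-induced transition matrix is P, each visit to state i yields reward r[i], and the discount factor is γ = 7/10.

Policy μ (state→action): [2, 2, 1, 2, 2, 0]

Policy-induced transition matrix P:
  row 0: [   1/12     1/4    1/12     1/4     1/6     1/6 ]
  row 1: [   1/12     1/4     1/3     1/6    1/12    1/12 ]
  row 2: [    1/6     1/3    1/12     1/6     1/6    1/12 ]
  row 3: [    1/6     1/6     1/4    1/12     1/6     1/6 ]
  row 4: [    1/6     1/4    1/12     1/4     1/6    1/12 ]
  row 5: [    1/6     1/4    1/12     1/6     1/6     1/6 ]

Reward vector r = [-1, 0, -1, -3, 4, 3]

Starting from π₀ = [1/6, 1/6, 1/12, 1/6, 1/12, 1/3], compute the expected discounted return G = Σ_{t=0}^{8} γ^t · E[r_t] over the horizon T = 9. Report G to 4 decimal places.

G = 0.8947

t=0: π = [0.1667, 0.1667, 0.0833, 0.1667, 0.0833, 0.3333], E[r] = 0.5833, γ^t·E[r] = 0.583333, running G = 0.583333
t=1: π = [0.1389, 0.2431, 0.1528, 0.1736, 0.1528, 0.1389], E[r] = 0.2153, γ^t·E[r] = 0.150694, running G = 0.734028
t=2: π = [0.1348, 0.2483, 0.1730, 0.1765, 0.1464, 0.1209], E[r] = 0.1111, γ^t·E[r] = 0.054444, running G = 0.788472
t=3: π = [0.1347, 0.2497, 0.1748, 0.1754, 0.1460, 0.1194], E[r] = 0.1062, γ^t·E[r] = 0.036440, running G = 0.824913
t=4: π = [0.1346, 0.2500, 0.1750, 0.1754, 0.1459, 0.1191], E[r] = 0.1048, γ^t·E[r] = 0.025174, running G = 0.850087
t=5: π = [0.1346, 0.2500, 0.1751, 0.1754, 0.1458, 0.1191], E[r] = 0.1047, γ^t·E[r] = 0.017598, running G = 0.867685
t=6: π = [0.1346, 0.2500, 0.1751, 0.1754, 0.1458, 0.1191], E[r] = 0.1047, γ^t·E[r] = 0.012317, running G = 0.880002
t=7: π = [0.1346, 0.2500, 0.1751, 0.1754, 0.1458, 0.1191], E[r] = 0.1047, γ^t·E[r] = 0.008621, running G = 0.888624
t=8: π = [0.1346, 0.2500, 0.1751, 0.1754, 0.1458, 0.1191], E[r] = 0.1047, γ^t·E[r] = 0.006035, running G = 0.894659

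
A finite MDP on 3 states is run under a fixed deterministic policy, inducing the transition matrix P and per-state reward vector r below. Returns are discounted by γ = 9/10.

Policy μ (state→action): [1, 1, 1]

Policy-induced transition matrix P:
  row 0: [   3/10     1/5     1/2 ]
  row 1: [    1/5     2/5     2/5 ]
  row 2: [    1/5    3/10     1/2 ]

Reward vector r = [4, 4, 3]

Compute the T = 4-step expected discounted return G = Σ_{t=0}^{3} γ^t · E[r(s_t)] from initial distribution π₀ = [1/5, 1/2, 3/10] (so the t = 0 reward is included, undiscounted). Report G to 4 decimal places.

G = 12.3309

t=0: π = [0.2000, 0.5000, 0.3000], E[r] = 3.7000, γ^t·E[r] = 3.700000, running G = 3.700000
t=1: π = [0.2200, 0.3300, 0.4500], E[r] = 3.5500, γ^t·E[r] = 3.195000, running G = 6.895000
t=2: π = [0.2220, 0.3110, 0.4670], E[r] = 3.5330, γ^t·E[r] = 2.861730, running G = 9.756730
t=3: π = [0.2222, 0.3089, 0.4689], E[r] = 3.5311, γ^t·E[r] = 2.574172, running G = 12.330902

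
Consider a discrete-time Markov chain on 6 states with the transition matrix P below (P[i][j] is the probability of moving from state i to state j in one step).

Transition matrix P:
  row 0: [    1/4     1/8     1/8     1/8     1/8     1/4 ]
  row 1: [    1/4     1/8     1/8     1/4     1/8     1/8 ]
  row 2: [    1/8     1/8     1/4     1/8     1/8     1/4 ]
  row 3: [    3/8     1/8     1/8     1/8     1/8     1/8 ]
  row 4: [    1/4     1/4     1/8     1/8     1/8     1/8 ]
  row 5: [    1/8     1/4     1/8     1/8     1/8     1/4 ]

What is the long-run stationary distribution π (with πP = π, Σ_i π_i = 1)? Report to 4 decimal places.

Balance equations π_j = Σ_i π_i·P[i][j]:
  π_0 = 1/4·π_0 + 1/4·π_1 + 1/8·π_2 + 3/8·π_3 + 1/4·π_4 + 1/8·π_5
  π_1 = 1/8·π_0 + 1/8·π_1 + 1/8·π_2 + 1/8·π_3 + 1/4·π_4 + 1/4·π_5
  π_2 = 1/8·π_0 + 1/8·π_1 + 1/4·π_2 + 1/8·π_3 + 1/8·π_4 + 1/8·π_5
  π_3 = 1/8·π_0 + 1/4·π_1 + 1/8·π_2 + 1/8·π_3 + 1/8·π_4 + 1/8·π_5
  π_4 = 1/8·π_0 + 1/8·π_1 + 1/8·π_2 + 1/8·π_3 + 1/8·π_4 + 1/8·π_5
  normalize: π_0 + π_1 + π_2 + π_3 + π_4 + π_5 = 1
Solving the linear system gives exactly π = [6591/29176, 86/521, 1/7, 607/4168, 1/8, 815/4168].

π = [0.2259, 0.1651, 0.1429, 0.1456, 0.1250, 0.1955]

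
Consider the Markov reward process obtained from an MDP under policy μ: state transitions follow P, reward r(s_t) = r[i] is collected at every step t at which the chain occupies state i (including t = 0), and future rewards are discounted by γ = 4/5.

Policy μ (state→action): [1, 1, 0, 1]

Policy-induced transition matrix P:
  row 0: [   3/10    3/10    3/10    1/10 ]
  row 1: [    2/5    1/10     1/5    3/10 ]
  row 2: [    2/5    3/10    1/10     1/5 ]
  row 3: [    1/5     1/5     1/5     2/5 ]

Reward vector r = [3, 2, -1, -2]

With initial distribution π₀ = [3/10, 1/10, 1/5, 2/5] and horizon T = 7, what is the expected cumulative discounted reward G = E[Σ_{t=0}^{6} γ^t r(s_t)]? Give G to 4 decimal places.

G = 2.1511

t=0: π = [0.3000, 0.1000, 0.2000, 0.4000], E[r] = 0.1000, γ^t·E[r] = 0.100000, running G = 0.100000
t=1: π = [0.2900, 0.2400, 0.2100, 0.2600], E[r] = 0.6200, γ^t·E[r] = 0.496000, running G = 0.596000
t=2: π = [0.3190, 0.2260, 0.2080, 0.2470], E[r] = 0.7070, γ^t·E[r] = 0.452480, running G = 1.048480
t=3: π = [0.3187, 0.2301, 0.2111, 0.2401], E[r] = 0.7250, γ^t·E[r] = 0.371200, running G = 1.419680
t=4: π = [0.3201, 0.2300, 0.2108, 0.2392], E[r] = 0.7312, γ^t·E[r] = 0.299495, running G = 1.719175
t=5: π = [0.3202, 0.2301, 0.2109, 0.2388], E[r] = 0.7321, γ^t·E[r] = 0.239888, running G = 1.959063
t=6: π = [0.3202, 0.2301, 0.2109, 0.2388], E[r] = 0.7324, γ^t·E[r] = 0.192001, running G = 2.151065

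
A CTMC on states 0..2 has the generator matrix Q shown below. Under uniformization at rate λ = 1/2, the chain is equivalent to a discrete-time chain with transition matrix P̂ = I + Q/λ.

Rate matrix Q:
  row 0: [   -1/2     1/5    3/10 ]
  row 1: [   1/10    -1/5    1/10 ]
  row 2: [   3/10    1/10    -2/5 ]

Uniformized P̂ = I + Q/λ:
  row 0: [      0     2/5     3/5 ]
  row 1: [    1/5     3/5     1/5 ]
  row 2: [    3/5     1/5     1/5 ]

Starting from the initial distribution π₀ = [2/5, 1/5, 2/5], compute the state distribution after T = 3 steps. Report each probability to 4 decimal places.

π = [0.2672, 0.4176, 0.3152]

t=0: π = [0.4000, 0.2000, 0.4000]
t=1: π = [0.2800, 0.3600, 0.3600]
t=2: π = [0.2880, 0.4000, 0.3120]
t=3: π = [0.2672, 0.4176, 0.3152]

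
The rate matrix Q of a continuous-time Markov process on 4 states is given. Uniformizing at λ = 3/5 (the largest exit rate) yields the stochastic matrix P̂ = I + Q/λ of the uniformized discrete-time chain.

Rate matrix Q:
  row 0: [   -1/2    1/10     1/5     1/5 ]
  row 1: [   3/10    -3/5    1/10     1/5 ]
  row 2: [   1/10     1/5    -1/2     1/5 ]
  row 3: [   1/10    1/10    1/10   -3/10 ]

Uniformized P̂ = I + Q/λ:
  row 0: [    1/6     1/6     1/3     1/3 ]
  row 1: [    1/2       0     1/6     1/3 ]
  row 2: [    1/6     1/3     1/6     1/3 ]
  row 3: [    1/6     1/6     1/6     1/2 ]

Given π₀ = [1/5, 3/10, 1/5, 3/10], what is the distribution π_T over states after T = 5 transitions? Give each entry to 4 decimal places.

π = [0.2239, 0.1721, 0.2040, 0.4000]

t=0: π = [0.2000, 0.3000, 0.2000, 0.3000]
t=1: π = [0.2667, 0.1500, 0.2000, 0.3833]
t=2: π = [0.2167, 0.1750, 0.2111, 0.3972]
t=3: π = [0.2250, 0.1727, 0.2028, 0.3995]
t=4: π = [0.2242, 0.1717, 0.2042, 0.3999]
t=5: π = [0.2239, 0.1721, 0.2040, 0.4000]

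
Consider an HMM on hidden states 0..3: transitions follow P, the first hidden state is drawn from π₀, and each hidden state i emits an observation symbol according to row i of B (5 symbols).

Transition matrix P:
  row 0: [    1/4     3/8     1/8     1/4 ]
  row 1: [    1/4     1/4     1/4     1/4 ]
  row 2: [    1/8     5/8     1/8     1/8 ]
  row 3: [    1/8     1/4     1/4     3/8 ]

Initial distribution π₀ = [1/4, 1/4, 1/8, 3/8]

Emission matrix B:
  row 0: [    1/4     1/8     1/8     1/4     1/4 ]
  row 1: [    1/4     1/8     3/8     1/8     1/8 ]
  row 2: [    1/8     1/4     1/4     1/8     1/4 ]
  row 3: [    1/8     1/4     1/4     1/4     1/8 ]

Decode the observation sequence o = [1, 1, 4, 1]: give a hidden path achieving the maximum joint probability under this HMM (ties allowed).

path = [3, 3, 2, 1]

t=0: δ = [3.125e-02, 3.125e-02, 3.125e-02, 9.375e-02]  (obs o_0=1)
t=1: δ = [1.465e-03, 2.930e-03, 5.859e-03, 8.789e-03]  ψ = [3, 3, 3, 3]  (obs o_1=1)
t=2: δ = [2.747e-04, 4.578e-04, 5.493e-04, 4.120e-04]  ψ = [3, 2, 3, 3]  (obs o_2=4)
t=3: δ = [1.431e-05, 4.292e-05, 2.861e-05, 3.862e-05]  ψ = [1, 2, 1, 3]  (obs o_3=1)
backtrack: best end state = 1; path = [3, 3, 2, 1]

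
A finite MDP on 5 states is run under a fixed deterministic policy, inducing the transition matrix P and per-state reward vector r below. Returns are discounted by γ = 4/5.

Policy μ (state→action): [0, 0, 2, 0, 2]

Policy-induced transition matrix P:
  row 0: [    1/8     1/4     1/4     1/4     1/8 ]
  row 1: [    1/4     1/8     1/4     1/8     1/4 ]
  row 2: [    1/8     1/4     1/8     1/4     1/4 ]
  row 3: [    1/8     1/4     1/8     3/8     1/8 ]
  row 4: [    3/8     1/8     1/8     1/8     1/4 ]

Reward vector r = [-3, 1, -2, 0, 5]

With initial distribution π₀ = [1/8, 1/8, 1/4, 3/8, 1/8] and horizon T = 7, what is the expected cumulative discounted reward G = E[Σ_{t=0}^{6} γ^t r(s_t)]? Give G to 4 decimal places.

G = 0.6407

t=0: π = [0.1250, 0.1250, 0.2500, 0.3750, 0.1250], E[r] = -0.1250, γ^t·E[r] = -0.125000, running G = -0.125000
t=1: π = [0.1719, 0.2188, 0.1563, 0.2656, 0.1875], E[r] = 0.3281, γ^t·E[r] = 0.262500, running G = 0.137500
t=2: π = [0.1992, 0.1992, 0.1738, 0.2324, 0.1953], E[r] = 0.2305, γ^t·E[r] = 0.147500, running G = 0.285000
t=3: π = [0.1987, 0.2007, 0.1748, 0.2297, 0.1960], E[r] = 0.2351, γ^t·E[r] = 0.120375, running G = 0.405375
t=4: π = [0.1991, 0.2004, 0.1749, 0.2291, 0.1964], E[r] = 0.2355, γ^t·E[r] = 0.096450, running G = 0.501825
t=5: π = [0.1992, 0.2004, 0.1749, 0.2290, 0.1965], E[r] = 0.2354, γ^t·E[r] = 0.077134, running G = 0.578959
t=6: π = [0.1992, 0.2004, 0.1749, 0.2290, 0.1965], E[r] = 0.2354, γ^t·E[r] = 0.061703, running G = 0.640662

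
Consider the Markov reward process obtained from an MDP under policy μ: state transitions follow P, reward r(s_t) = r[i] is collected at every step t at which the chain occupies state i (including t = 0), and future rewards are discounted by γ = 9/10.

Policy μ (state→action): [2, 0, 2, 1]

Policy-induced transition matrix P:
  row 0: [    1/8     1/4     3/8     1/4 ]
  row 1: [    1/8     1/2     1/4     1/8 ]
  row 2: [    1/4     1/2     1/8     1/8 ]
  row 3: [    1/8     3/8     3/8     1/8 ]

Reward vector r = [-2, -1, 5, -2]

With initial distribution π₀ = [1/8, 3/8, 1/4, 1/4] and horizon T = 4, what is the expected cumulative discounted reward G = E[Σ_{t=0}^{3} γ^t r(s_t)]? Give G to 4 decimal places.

G = 0.7424

t=0: π = [0.1250, 0.3750, 0.2500, 0.2500], E[r] = 0.1250, γ^t·E[r] = 0.125000, running G = 0.125000
t=1: π = [0.1563, 0.4375, 0.2656, 0.1406], E[r] = 0.2969, γ^t·E[r] = 0.267188, running G = 0.392188
t=2: π = [0.1582, 0.4434, 0.2539, 0.1445], E[r] = 0.2207, γ^t·E[r] = 0.178770, running G = 0.570957
t=3: π = [0.1567, 0.4424, 0.2561, 0.1448], E[r] = 0.2351, γ^t·E[r] = 0.171393, running G = 0.742350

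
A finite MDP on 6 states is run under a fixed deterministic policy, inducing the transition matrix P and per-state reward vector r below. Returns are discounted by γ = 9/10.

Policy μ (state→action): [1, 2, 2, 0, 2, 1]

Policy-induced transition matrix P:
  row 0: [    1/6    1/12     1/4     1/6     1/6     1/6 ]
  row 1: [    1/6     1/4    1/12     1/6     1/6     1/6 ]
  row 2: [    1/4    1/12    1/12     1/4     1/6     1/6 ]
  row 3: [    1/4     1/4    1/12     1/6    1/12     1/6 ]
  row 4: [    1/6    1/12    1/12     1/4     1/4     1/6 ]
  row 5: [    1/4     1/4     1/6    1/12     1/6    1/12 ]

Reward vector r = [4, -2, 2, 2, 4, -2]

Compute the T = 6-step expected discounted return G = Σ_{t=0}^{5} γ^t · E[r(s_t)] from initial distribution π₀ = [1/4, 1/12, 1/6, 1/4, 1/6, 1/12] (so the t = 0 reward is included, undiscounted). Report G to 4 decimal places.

G = 7.5737

t=0: π = [0.2500, 0.0833, 0.1667, 0.2500, 0.1667, 0.0833], E[r] = 2.1667, γ^t·E[r] = 2.166667, running G = 2.166667
t=1: π = [0.2083, 0.1528, 0.1319, 0.1875, 0.1597, 0.1597], E[r] = 1.4861, γ^t·E[r] = 1.337500, running G = 3.504167
t=2: π = [0.2066, 0.1667, 0.1314, 0.1777, 0.1644, 0.1534], E[r] = 1.4618, γ^t·E[r] = 1.184063, running G = 4.688229
t=3: π = [0.2052, 0.1663, 0.1305, 0.1785, 0.1656, 0.1539], E[r] = 1.4608, γ^t·E[r] = 1.064953, running G = 5.753182
t=4: π = [0.2052, 0.1664, 0.1304, 0.1785, 0.1656, 0.1538], E[r] = 1.4605, γ^t·E[r] = 0.958231, running G = 6.711413
t=5: π = [0.2052, 0.1665, 0.1304, 0.1785, 0.1656, 0.1538], E[r] = 1.4604, γ^t·E[r] = 0.862335, running G = 7.573748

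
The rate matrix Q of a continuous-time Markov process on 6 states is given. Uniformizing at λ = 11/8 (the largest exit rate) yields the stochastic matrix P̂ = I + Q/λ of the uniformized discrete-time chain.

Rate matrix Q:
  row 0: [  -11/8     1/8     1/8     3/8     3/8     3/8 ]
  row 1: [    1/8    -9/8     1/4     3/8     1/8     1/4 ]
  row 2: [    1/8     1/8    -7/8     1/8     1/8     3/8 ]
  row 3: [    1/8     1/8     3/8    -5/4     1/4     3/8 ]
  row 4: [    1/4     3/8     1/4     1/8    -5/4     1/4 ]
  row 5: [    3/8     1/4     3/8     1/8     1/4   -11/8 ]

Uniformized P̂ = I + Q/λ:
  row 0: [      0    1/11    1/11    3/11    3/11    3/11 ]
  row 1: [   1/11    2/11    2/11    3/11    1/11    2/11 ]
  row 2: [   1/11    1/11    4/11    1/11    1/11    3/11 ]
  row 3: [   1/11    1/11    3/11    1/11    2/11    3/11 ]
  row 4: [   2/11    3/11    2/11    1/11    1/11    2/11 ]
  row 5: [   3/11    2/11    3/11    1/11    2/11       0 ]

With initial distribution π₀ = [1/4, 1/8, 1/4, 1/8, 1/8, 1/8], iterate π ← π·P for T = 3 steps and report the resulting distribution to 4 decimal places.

t=0: π = [0.2500, 0.1250, 0.2500, 0.1250, 0.1250, 0.1250]
t=1: π = [0.1023, 0.1364, 0.2273, 0.1591, 0.1591, 0.2159]
t=2: π = [0.1353, 0.1519, 0.2479, 0.1343, 0.1436, 0.1870]
t=3: π = [0.1257, 0.1478, 0.2438, 0.1431, 0.1447, 0.1949]

π = [0.1257, 0.1478, 0.2438, 0.1431, 0.1447, 0.1949]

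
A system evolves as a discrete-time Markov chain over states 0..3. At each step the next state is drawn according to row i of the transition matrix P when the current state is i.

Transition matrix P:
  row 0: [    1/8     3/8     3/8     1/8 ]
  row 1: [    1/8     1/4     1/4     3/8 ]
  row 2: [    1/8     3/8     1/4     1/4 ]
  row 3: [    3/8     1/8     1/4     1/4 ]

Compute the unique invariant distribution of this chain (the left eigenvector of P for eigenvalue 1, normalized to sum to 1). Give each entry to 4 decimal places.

Balance equations π_j = Σ_i π_i·P[i][j]:
  π_0 = 1/8·π_0 + 1/8·π_1 + 1/8·π_2 + 3/8·π_3
  π_1 = 3/8·π_0 + 1/4·π_1 + 3/8·π_2 + 1/8·π_3
  π_2 = 3/8·π_0 + 1/4·π_1 + 1/4·π_2 + 1/4·π_3
  normalize: π_0 + π_1 + π_2 + π_3 = 1
Solving the linear system gives exactly π = [58/305, 84/305, 167/610, 159/610].

π = [0.1902, 0.2754, 0.2738, 0.2607]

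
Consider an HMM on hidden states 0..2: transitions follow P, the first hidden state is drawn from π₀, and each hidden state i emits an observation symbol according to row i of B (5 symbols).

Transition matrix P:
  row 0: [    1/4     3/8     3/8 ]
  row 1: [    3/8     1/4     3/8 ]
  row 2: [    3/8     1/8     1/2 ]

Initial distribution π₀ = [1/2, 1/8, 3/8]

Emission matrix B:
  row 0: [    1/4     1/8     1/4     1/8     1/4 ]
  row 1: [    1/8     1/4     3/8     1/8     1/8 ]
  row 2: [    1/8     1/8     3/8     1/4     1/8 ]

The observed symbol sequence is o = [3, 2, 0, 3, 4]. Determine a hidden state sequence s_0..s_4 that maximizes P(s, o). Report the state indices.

t=0: δ = [6.250e-02, 1.562e-02, 9.375e-02]  (obs o_0=3)
t=1: δ = [8.789e-03, 8.789e-03, 1.758e-02]  ψ = [2, 0, 2]  (obs o_1=2)
t=2: δ = [1.648e-03, 4.120e-04, 1.099e-03]  ψ = [2, 0, 2]  (obs o_2=0)
t=3: δ = [5.150e-05, 7.725e-05, 1.545e-04]  ψ = [0, 0, 0]  (obs o_3=3)
t=4: δ = [1.448e-05, 2.414e-06, 9.656e-06]  ψ = [2, 0, 2]  (obs o_4=4)
backtrack: best end state = 0; path = [2, 2, 0, 2, 0]

path = [2, 2, 0, 2, 0]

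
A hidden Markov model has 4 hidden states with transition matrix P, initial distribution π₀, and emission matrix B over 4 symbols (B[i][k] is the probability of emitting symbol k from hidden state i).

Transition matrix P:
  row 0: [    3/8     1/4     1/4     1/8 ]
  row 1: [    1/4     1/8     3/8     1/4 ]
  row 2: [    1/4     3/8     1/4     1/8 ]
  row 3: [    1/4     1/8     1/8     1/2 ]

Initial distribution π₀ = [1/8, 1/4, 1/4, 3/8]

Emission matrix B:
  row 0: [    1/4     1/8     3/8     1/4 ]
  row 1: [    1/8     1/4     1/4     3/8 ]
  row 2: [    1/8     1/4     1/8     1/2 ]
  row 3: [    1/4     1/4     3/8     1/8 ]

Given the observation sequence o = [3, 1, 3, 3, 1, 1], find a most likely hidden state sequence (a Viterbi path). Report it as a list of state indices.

path = [2, 1, 2, 1, 2, 1]

t=0: δ = [3.125e-02, 9.375e-02, 1.250e-01, 4.688e-02]  (obs o_0=3)
t=1: δ = [3.906e-03, 1.172e-02, 8.789e-03, 5.859e-03]  ψ = [2, 2, 1, 1]  (obs o_1=1)
t=2: δ = [7.324e-04, 1.236e-03, 2.197e-03, 3.662e-04]  ψ = [1, 2, 1, 1]  (obs o_2=3)
t=3: δ = [1.373e-04, 3.090e-04, 2.747e-04, 3.862e-05]  ψ = [2, 2, 2, 1]  (obs o_3=3)
t=4: δ = [9.656e-06, 2.575e-05, 2.897e-05, 1.931e-05]  ψ = [1, 2, 1, 1]  (obs o_4=1)
t=5: δ = [9.052e-07, 2.716e-06, 2.414e-06, 2.414e-06]  ψ = [2, 2, 1, 3]  (obs o_5=1)
backtrack: best end state = 1; path = [2, 1, 2, 1, 2, 1]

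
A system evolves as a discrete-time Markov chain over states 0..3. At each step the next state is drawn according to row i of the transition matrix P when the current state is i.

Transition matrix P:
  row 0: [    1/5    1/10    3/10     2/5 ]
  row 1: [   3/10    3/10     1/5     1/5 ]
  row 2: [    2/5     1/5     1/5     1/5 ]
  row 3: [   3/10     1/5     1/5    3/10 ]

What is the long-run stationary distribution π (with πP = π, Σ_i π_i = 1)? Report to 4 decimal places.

π = [0.2936, 0.1896, 0.2294, 0.2875]

Balance equations π_j = Σ_i π_i·P[i][j]:
  π_0 = 1/5·π_0 + 3/10·π_1 + 2/5·π_2 + 3/10·π_3
  π_1 = 1/10·π_0 + 3/10·π_1 + 1/5·π_2 + 1/5·π_3
  π_2 = 3/10·π_0 + 1/5·π_1 + 1/5·π_2 + 1/5·π_3
  normalize: π_0 + π_1 + π_2 + π_3 = 1
Solving the linear system gives exactly π = [32/109, 62/327, 25/109, 94/327].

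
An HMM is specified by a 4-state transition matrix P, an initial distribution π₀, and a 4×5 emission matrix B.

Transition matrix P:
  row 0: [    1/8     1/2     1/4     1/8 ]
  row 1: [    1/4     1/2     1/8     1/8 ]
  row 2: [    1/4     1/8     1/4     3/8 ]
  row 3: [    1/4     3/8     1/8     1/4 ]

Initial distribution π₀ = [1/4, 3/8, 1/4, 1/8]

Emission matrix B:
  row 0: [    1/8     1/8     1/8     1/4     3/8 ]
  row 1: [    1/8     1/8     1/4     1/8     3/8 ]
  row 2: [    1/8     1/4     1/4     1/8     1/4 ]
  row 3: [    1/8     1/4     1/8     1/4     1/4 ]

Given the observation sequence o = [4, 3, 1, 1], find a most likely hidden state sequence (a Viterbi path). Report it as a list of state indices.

path = [1, 0, 2, 3]

t=0: δ = [9.375e-02, 1.406e-01, 6.250e-02, 3.125e-02]  (obs o_0=4)
t=1: δ = [8.789e-03, 8.789e-03, 2.930e-03, 5.859e-03]  ψ = [1, 1, 0, 2]  (obs o_1=3)
t=2: δ = [2.747e-04, 5.493e-04, 5.493e-04, 3.662e-04]  ψ = [1, 0, 0, 3]  (obs o_2=1)
t=3: δ = [1.717e-05, 3.433e-05, 3.433e-05, 5.150e-05]  ψ = [1, 1, 2, 2]  (obs o_3=1)
backtrack: best end state = 3; path = [1, 0, 2, 3]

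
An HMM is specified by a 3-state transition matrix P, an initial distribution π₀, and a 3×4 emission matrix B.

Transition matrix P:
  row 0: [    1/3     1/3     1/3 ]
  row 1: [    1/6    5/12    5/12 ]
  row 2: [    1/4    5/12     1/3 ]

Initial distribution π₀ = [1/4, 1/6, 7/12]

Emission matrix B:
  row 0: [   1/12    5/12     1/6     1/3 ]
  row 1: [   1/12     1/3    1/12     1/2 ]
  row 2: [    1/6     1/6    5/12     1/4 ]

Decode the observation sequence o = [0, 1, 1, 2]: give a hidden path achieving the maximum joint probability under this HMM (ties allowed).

path = [2, 1, 1, 2]

t=0: δ = [2.083e-02, 1.389e-02, 9.722e-02]  (obs o_0=0)
t=1: δ = [1.013e-02, 1.350e-02, 5.401e-03]  ψ = [2, 2, 2]  (obs o_1=1)
t=2: δ = [1.407e-03, 1.875e-03, 9.377e-04]  ψ = [0, 1, 1]  (obs o_2=1)
t=3: δ = [7.814e-05, 6.512e-05, 3.256e-04]  ψ = [0, 1, 1]  (obs o_3=2)
backtrack: best end state = 2; path = [2, 1, 1, 2]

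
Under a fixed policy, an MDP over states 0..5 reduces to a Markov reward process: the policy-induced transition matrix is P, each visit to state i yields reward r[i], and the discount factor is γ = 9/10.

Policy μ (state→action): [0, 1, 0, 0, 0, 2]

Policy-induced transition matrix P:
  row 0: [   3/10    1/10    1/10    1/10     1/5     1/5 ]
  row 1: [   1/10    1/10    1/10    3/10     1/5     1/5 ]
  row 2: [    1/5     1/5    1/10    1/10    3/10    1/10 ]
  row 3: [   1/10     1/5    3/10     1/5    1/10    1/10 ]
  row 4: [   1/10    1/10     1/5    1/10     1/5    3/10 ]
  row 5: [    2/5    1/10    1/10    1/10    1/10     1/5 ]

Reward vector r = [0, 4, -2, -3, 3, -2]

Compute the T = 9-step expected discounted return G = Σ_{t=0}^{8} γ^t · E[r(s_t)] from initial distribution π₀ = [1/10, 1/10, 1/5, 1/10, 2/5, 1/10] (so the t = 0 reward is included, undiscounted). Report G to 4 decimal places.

t=0: π = [0.1000, 0.1000, 0.2000, 0.1000, 0.4000, 0.1000], E[r] = 0.7000, γ^t·E[r] = 0.700000, running G = 0.700000
t=1: π = [0.1700, 0.1300, 0.1600, 0.1300, 0.2000, 0.2100], E[r] = -0.0100, γ^t·E[r] = -0.009000, running G = 0.691000
t=2: π = [0.2130, 0.1290, 0.1460, 0.1390, 0.1820, 0.1910], E[r] = -0.0290, γ^t·E[r] = -0.023490, running G = 0.667510
t=3: π = [0.2145, 0.1285, 0.1460, 0.1397, 0.1816, 0.1897], E[r] = -0.0317, γ^t·E[r] = -0.023109, running G = 0.644401
t=4: π = [0.2144, 0.1286, 0.1461, 0.1397, 0.1817, 0.1896], E[r] = -0.0311, γ^t·E[r] = -0.020424, running G = 0.623976
t=5: π = [0.2144, 0.1286, 0.1461, 0.1397, 0.1817, 0.1896], E[r] = -0.0311, γ^t·E[r] = -0.018341, running G = 0.605635
t=6: π = [0.2144, 0.1286, 0.1461, 0.1397, 0.1817, 0.1896], E[r] = -0.0311, γ^t·E[r] = -0.016517, running G = 0.589118
t=7: π = [0.2144, 0.1286, 0.1461, 0.1397, 0.1817, 0.1896], E[r] = -0.0311, γ^t·E[r] = -0.014864, running G = 0.574255
t=8: π = [0.2144, 0.1286, 0.1461, 0.1397, 0.1817, 0.1896], E[r] = -0.0311, γ^t·E[r] = -0.013377, running G = 0.560877

G = 0.5609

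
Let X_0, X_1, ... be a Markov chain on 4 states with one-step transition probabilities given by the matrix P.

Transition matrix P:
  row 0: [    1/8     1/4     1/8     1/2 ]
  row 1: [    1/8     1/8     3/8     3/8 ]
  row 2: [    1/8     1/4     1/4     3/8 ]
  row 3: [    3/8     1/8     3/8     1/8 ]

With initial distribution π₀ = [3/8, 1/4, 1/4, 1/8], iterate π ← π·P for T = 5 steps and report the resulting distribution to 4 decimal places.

π = [0.2044, 0.1871, 0.2870, 0.3215]

t=0: π = [0.3750, 0.2500, 0.2500, 0.1250]
t=1: π = [0.1563, 0.2031, 0.2500, 0.3906]
t=2: π = [0.2227, 0.1758, 0.3047, 0.2969]
t=3: π = [0.1992, 0.1909, 0.2813, 0.3286]
t=4: π = [0.2072, 0.1851, 0.2900, 0.3177]
t=5: π = [0.2044, 0.1871, 0.2870, 0.3215]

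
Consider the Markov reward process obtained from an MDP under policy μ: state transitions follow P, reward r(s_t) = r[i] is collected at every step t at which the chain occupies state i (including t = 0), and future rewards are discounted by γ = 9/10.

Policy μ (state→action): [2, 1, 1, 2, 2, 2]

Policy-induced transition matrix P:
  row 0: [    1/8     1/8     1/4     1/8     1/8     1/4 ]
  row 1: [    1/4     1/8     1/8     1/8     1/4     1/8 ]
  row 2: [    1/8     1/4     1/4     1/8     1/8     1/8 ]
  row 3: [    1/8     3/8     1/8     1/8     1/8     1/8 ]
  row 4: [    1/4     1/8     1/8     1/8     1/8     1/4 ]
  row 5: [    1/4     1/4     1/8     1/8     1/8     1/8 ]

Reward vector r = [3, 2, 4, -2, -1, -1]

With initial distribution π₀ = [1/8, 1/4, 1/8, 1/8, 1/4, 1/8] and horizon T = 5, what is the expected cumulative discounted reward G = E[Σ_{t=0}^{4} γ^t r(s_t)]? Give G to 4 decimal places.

G = 4.0416

t=0: π = [0.1250, 0.2500, 0.1250, 0.1250, 0.2500, 0.1250], E[r] = 0.7500, γ^t·E[r] = 0.750000, running G = 0.750000
t=1: π = [0.2031, 0.1875, 0.1563, 0.1250, 0.1563, 0.1719], E[r] = 1.0313, γ^t·E[r] = 0.928125, running G = 1.678125
t=2: π = [0.1895, 0.1973, 0.1699, 0.1250, 0.1484, 0.1699], E[r] = 1.0742, γ^t·E[r] = 0.870117, running G = 2.548242
t=3: π = [0.1895, 0.1987, 0.1699, 0.1250, 0.1497, 0.1672], E[r] = 1.0786, γ^t·E[r] = 0.786309, running G = 3.334551
t=4: π = [0.1895, 0.1984, 0.1699, 0.1250, 0.1498, 0.1674], E[r] = 1.0776, γ^t·E[r] = 0.707017, running G = 4.041569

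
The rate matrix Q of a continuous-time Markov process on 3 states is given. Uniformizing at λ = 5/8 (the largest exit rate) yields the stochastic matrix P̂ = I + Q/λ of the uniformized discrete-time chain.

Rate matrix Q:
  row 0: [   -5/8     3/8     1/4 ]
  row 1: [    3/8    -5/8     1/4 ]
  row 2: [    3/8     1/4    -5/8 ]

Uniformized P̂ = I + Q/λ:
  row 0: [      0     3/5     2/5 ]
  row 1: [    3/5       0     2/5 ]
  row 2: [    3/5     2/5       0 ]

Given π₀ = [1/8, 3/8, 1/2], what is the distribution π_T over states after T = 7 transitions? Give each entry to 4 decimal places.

π = [0.3820, 0.3326, 0.2854]

t=0: π = [0.1250, 0.3750, 0.5000]
t=1: π = [0.5250, 0.2750, 0.2000]
t=2: π = [0.2850, 0.3950, 0.3200]
t=3: π = [0.4290, 0.2990, 0.2720]
t=4: π = [0.3426, 0.3662, 0.2912]
t=5: π = [0.3944, 0.3220, 0.2835]
t=6: π = [0.3633, 0.3501, 0.2866]
t=7: π = [0.3820, 0.3326, 0.2854]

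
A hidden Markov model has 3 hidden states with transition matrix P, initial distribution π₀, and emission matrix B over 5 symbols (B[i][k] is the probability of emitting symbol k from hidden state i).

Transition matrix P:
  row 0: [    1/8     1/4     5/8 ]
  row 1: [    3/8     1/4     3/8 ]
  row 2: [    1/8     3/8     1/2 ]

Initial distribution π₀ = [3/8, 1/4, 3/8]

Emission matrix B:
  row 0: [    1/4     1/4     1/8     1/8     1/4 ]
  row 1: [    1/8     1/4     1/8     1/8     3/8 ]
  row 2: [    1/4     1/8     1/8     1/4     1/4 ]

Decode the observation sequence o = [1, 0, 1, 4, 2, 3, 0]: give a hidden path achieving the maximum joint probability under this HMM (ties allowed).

t=0: δ = [9.375e-02, 6.250e-02, 4.688e-02]  (obs o_0=1)
t=1: δ = [5.859e-03, 2.930e-03, 1.465e-02]  ψ = [1, 0, 0]  (obs o_1=0)
t=2: δ = [4.578e-04, 1.373e-03, 9.155e-04]  ψ = [2, 2, 2]  (obs o_2=1)
t=3: δ = [1.287e-04, 1.287e-04, 1.287e-04]  ψ = [1, 1, 1]  (obs o_3=4)
t=4: δ = [6.035e-06, 6.035e-06, 1.006e-05]  ψ = [1, 2, 0]  (obs o_4=2)
t=5: δ = [2.829e-07, 4.715e-07, 1.257e-06]  ψ = [1, 2, 2]  (obs o_5=3)
t=6: δ = [4.420e-08, 5.894e-08, 1.572e-07]  ψ = [1, 2, 2]  (obs o_6=0)
backtrack: best end state = 2; path = [0, 2, 1, 0, 2, 2, 2]

path = [0, 2, 1, 0, 2, 2, 2]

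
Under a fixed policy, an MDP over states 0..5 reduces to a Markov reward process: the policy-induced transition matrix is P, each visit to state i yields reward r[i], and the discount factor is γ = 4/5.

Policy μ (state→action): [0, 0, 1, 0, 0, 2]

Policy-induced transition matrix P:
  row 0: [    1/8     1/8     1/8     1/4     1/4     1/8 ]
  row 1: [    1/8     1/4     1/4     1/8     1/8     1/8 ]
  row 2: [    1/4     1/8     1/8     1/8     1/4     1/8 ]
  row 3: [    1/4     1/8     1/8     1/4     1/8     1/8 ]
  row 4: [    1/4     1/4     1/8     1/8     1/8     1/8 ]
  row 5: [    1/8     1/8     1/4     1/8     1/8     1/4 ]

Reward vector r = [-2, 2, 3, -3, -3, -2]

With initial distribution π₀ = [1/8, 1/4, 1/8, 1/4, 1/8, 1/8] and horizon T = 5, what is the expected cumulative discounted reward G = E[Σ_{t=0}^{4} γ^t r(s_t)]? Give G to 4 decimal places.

t=0: π = [0.1250, 0.2500, 0.1250, 0.2500, 0.1250, 0.1250], E[r] = -0.7500, γ^t·E[r] = -0.750000, running G = -0.750000
t=1: π = [0.1875, 0.1719, 0.1719, 0.1719, 0.1563, 0.1406], E[r] = -0.7813, γ^t·E[r] = -0.625000, running G = -1.375000
t=2: π = [0.1875, 0.1660, 0.1641, 0.1699, 0.1699, 0.1426], E[r] = -0.8555, γ^t·E[r] = -0.547500, running G = -1.922500
t=3: π = [0.1880, 0.1670, 0.1636, 0.1697, 0.1689, 0.1428], E[r] = -0.8528, γ^t·E[r] = -0.436625, running G = -2.359125
t=4: π = [0.1878, 0.1670, 0.1637, 0.1697, 0.1689, 0.1429], E[r] = -0.8521, γ^t·E[r] = -0.349000, running G = -2.708125

G = -2.7081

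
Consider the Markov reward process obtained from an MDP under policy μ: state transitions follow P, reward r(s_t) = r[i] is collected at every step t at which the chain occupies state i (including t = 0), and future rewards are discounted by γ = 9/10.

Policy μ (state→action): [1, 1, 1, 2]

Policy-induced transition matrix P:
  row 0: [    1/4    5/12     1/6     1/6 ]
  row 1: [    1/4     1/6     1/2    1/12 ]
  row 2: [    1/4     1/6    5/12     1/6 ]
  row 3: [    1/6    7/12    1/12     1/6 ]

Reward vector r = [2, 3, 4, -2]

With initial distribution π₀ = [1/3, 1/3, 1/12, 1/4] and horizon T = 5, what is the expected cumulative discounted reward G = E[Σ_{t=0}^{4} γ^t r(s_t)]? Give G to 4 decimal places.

t=0: π = [0.3333, 0.3333, 0.0833, 0.2500], E[r] = 1.5000, γ^t·E[r] = 1.500000, running G = 1.500000
t=1: π = [0.2292, 0.3542, 0.2778, 0.1389], E[r] = 2.3542, γ^t·E[r] = 2.118750, running G = 3.618750
t=2: π = [0.2384, 0.2818, 0.3426, 0.1372], E[r] = 2.4184, γ^t·E[r] = 1.958906, running G = 5.577656
t=3: π = [0.2386, 0.2834, 0.3348, 0.1432], E[r] = 2.3804, γ^t·E[r] = 1.735277, running G = 7.312934
t=4: π = [0.2381, 0.2860, 0.3329, 0.1430], E[r] = 2.3796, γ^t·E[r] = 1.561259, running G = 8.874193

G = 8.8742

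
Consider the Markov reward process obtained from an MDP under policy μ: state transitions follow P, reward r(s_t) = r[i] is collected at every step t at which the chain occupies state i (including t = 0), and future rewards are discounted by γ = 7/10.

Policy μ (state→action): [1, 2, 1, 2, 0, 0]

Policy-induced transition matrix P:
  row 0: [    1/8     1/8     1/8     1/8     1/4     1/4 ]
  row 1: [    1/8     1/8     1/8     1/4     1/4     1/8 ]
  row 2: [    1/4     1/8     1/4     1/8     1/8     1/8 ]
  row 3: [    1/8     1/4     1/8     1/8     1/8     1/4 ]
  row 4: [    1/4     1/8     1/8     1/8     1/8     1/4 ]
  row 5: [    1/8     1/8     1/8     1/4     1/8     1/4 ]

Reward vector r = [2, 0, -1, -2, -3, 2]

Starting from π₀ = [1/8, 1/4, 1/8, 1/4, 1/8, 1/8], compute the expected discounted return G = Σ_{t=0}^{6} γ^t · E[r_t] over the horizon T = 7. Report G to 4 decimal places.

G = -0.9959

t=0: π = [0.1250, 0.2500, 0.1250, 0.2500, 0.1250, 0.1250], E[r] = -0.5000, γ^t·E[r] = -0.500000, running G = -0.500000
t=1: π = [0.1563, 0.1563, 0.1406, 0.1719, 0.1719, 0.2031], E[r] = -0.2813, γ^t·E[r] = -0.196875, running G = -0.696875
t=2: π = [0.1641, 0.1465, 0.1426, 0.1699, 0.1641, 0.2129], E[r] = -0.2207, γ^t·E[r] = -0.108145, running G = -0.805020
t=3: π = [0.1633, 0.1462, 0.1428, 0.1699, 0.1638, 0.2139], E[r] = -0.2197, γ^t·E[r] = -0.075366, running G = -0.880386
t=4: π = [0.1633, 0.1462, 0.1429, 0.1700, 0.1637, 0.2139], E[r] = -0.2196, γ^t·E[r] = -0.052720, running G = -0.933105
t=5: π = [0.1633, 0.1463, 0.1429, 0.1700, 0.1637, 0.2139], E[r] = -0.2196, γ^t·E[r] = -0.036910, running G = -0.970015
t=6: π = [0.1633, 0.1463, 0.1429, 0.1700, 0.1637, 0.2139], E[r] = -0.2196, γ^t·E[r] = -0.025837, running G = -0.995852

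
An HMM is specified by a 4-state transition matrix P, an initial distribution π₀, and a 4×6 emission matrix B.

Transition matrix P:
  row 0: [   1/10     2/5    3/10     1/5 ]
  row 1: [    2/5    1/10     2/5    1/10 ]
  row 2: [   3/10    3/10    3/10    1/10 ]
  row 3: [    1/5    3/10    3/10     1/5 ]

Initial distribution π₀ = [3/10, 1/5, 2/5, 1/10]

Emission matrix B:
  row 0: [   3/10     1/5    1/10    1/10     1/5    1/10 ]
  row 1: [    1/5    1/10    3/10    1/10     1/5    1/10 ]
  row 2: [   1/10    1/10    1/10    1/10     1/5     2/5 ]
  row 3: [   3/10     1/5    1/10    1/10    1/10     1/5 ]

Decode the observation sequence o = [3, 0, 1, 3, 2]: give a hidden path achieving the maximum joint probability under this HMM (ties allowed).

t=0: δ = [3.000e-02, 2.000e-02, 4.000e-02, 1.000e-02]  (obs o_0=3)
t=1: δ = [3.600e-03, 2.400e-03, 1.200e-03, 1.800e-03]  ψ = [2, 0, 2, 0]  (obs o_1=0)
t=2: δ = [1.920e-04, 1.440e-04, 1.080e-04, 1.440e-04]  ψ = [1, 0, 0, 0]  (obs o_2=1)
t=3: δ = [5.760e-06, 7.680e-06, 5.760e-06, 3.840e-06]  ψ = [1, 0, 0, 0]  (obs o_3=3)
t=4: δ = [3.072e-07, 6.912e-07, 3.072e-07, 1.152e-07]  ψ = [1, 0, 1, 0]  (obs o_4=2)
backtrack: best end state = 1; path = [2, 0, 1, 0, 1]

path = [2, 0, 1, 0, 1]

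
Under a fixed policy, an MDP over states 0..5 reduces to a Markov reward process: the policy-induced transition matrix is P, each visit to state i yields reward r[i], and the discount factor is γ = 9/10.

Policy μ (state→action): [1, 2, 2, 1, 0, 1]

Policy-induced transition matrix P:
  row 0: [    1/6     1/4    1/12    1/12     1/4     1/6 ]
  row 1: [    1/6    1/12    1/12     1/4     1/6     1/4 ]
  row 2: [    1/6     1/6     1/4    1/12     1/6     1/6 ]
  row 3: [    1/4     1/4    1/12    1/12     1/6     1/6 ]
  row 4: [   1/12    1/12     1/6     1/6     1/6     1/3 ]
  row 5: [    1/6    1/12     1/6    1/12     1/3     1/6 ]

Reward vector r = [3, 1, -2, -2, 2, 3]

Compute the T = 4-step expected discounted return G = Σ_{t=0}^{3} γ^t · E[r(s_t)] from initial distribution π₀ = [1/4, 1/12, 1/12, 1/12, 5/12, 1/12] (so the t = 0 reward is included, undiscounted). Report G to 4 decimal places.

G = 4.4061

t=0: π = [0.2500, 0.0833, 0.0833, 0.0833, 0.4167, 0.0833], E[r] = 1.5833, γ^t·E[r] = 1.583333, running G = 1.583333
t=1: π = [0.1389, 0.1458, 0.1389, 0.1319, 0.2014, 0.2431], E[r] = 1.1528, γ^t·E[r] = 1.037500, running G = 2.620833
t=2: π = [0.1609, 0.1400, 0.1435, 0.1244, 0.2188, 0.2124], E[r] = 1.1615, γ^t·E[r] = 0.940781, running G = 3.561615
t=3: π = [0.1588, 0.1428, 0.1432, 0.1249, 0.2155, 0.2148], E[r] = 1.1584, γ^t·E[r] = 0.844488, running G = 4.406103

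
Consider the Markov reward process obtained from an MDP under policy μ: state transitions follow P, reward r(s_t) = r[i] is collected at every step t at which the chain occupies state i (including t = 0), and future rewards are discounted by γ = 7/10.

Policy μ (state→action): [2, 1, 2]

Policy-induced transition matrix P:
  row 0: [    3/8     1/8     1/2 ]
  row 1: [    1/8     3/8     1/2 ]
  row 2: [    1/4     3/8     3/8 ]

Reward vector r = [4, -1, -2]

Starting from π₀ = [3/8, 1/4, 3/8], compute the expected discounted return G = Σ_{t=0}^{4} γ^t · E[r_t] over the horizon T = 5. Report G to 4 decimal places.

t=0: π = [0.3750, 0.2500, 0.3750], E[r] = 0.5000, γ^t·E[r] = 0.500000, running G = 0.500000
t=1: π = [0.2656, 0.2813, 0.4531], E[r] = -0.1250, γ^t·E[r] = -0.087500, running G = 0.412500
t=2: π = [0.2480, 0.3086, 0.4434], E[r] = -0.2031, γ^t·E[r] = -0.099531, running G = 0.312969
t=3: π = [0.2424, 0.3130, 0.4446], E[r] = -0.2324, γ^t·E[r] = -0.079721, running G = 0.233248
t=4: π = [0.2412, 0.3144, 0.4444], E[r] = -0.2385, γ^t·E[r] = -0.057270, running G = 0.175978

G = 0.1760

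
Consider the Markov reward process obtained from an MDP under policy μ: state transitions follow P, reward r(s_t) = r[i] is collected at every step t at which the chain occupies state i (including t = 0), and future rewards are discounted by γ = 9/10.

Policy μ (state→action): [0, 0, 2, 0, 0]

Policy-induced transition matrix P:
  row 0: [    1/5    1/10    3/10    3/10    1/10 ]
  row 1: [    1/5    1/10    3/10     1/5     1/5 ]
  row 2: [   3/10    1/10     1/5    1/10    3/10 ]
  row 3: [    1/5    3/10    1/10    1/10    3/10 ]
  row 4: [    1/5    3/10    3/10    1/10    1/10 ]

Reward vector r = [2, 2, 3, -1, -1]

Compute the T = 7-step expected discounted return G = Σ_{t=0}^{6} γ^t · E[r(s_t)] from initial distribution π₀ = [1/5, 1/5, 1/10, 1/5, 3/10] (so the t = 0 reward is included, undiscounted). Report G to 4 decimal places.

G = 5.5546

t=0: π = [0.2000, 0.2000, 0.1000, 0.2000, 0.3000], E[r] = 0.6000, γ^t·E[r] = 0.600000, running G = 0.600000
t=1: π = [0.2100, 0.2000, 0.2500, 0.1600, 0.1800], E[r] = 1.2300, γ^t·E[r] = 1.107000, running G = 1.707000
t=2: π = [0.2250, 0.1680, 0.2430, 0.1620, 0.2020], E[r] = 1.1510, γ^t·E[r] = 0.932310, running G = 2.639310
t=3: π = [0.2243, 0.1728, 0.2433, 0.1618, 0.1978], E[r] = 1.1645, γ^t·E[r] = 0.848921, running G = 3.488231
t=4: π = [0.2243, 0.1719, 0.2433, 0.1621, 0.1983], E[r] = 1.1620, γ^t·E[r] = 0.762382, running G = 4.250612
t=5: π = [0.2243, 0.1721, 0.2432, 0.1621, 0.1983], E[r] = 1.1622, γ^t·E[r] = 0.686280, running G = 4.936892
t=6: π = [0.2243, 0.1721, 0.2433, 0.1621, 0.1983], E[r] = 1.1622, γ^t·E[r] = 0.617659, running G = 5.554551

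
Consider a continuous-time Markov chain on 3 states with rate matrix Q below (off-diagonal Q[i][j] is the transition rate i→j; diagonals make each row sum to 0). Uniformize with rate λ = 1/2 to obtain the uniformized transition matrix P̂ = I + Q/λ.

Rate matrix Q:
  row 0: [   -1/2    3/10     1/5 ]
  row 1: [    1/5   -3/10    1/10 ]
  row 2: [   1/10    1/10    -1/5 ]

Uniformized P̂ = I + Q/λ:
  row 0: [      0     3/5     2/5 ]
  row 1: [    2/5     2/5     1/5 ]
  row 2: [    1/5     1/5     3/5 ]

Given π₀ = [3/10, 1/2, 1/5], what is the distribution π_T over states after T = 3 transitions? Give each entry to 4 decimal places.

π = [0.2288, 0.3704, 0.4008]

t=0: π = [0.3000, 0.5000, 0.2000]
t=1: π = [0.2400, 0.4200, 0.3400]
t=2: π = [0.2360, 0.3800, 0.3840]
t=3: π = [0.2288, 0.3704, 0.4008]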